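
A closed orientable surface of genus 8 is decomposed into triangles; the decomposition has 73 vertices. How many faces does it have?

174

χ = 2 − 2·8 = -14, and every face is a triangle so 3F = 2E.
V − E + F = -14 with E = 3F/2 gives 73 − (3/2 − 1)·F = -14, so F = 174 and E = 261.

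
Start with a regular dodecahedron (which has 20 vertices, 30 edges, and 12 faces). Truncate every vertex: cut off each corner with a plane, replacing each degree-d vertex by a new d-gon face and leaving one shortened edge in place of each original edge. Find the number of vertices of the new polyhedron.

Truncation replaces each original edge-end by a new vertex, so V′ = 2E = 60.
Each original edge survives, and each old vertex of degree d contributes d new edges; summing degrees gives Σd = 2E, so E′ = E + 2E = 3E = 90.
Each original face survives and each original vertex becomes one new face: F′ = F + V = 32.

60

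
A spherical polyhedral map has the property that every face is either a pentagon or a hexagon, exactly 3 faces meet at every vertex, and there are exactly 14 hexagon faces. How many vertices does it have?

48

Let x be the number of pentagons; then F = 14 + x.
Edge–face incidences: 2E = 6·14 + 5·x = 84 + 5x.
Every vertex has degree 3, so 3V = 2E.
Euler: V − E + F = 2 ⇒ (2E)/3 − E + (14 + x) = 2.
Multiply by 6: 2·(2E) − 3·(2E) + 6·(14 + x) = 12, i.e. 84 + 6x − (84 + 5x) = 12.
Collecting terms: x = 12.
Then 2E = 84 + 5·12 = 144, so E = 72, V = 2E/3 = 48, F = 14 + 12 = 26.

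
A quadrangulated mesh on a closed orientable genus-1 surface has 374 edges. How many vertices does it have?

187

χ = 2 − 2·1 = 0, and every face is a square so 4F = 2E.
F = 2E/4 = 187. Then V = 0 + E − F = 0 + 374 − 187 = 187.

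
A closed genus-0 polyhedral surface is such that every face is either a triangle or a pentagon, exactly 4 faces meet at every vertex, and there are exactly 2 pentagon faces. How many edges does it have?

Let x be the number of triangles; then F = 2 + x.
Edge–face incidences: 2E = 5·2 + 3·x = 10 + 3x.
Every vertex has degree 4, so 4V = 2E.
Euler: V − E + F = 2 ⇒ (2E)/4 − E + (2 + x) = 2.
Multiply by 8: 2·(2E) − 4·(2E) + 8·(2 + x) = 16, i.e. 16 + 8x − 2·(10 + 3x) = 16.
Collecting terms: 2x − 4 = 16, so 2x = 20, so x = 10.
Then 2E = 10 + 3·10 = 40, so E = 20, V = 2E/4 = 10, F = 2 + 10 = 12.

20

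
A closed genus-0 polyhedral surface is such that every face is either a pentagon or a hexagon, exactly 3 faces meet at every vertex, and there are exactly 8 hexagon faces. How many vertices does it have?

Let x be the number of pentagons; then F = 8 + x.
Edge–face incidences: 2E = 6·8 + 5·x = 48 + 5x.
Every vertex has degree 3, so 3V = 2E.
Euler: V − E + F = 2 ⇒ (2E)/3 − E + (8 + x) = 2.
Multiply by 6: 2·(2E) − 3·(2E) + 6·(8 + x) = 12, i.e. 48 + 6x − (48 + 5x) = 12.
Collecting terms: x = 12.
Then 2E = 48 + 5·12 = 108, so E = 54, V = 2E/3 = 36, F = 8 + 12 = 20.

36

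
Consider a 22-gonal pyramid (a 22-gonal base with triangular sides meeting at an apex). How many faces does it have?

23

A pyramid on an n-gon base has one n-gon and n triangles: V = 22 + 1 = 23, E = 2·22 = 44, F = 22 + 1 = 23.
Check: V − E + F = 23 − 44 + 23 = 2.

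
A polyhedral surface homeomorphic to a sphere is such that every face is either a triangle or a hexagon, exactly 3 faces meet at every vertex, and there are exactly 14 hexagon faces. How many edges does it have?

48

Let x be the number of triangles; then F = 14 + x.
Edge–face incidences: 2E = 6·14 + 3·x = 84 + 3x.
Every vertex has degree 3, so 3V = 2E.
Euler: V − E + F = 2 ⇒ (2E)/3 − E + (14 + x) = 2.
Multiply by 6: 2·(2E) − 3·(2E) + 6·(14 + x) = 12, i.e. 84 + 6x − (84 + 3x) = 12.
Collecting terms: 3x = 12, so x = 4.
Then 2E = 84 + 3·4 = 96, so E = 48, V = 2E/3 = 32, F = 14 + 4 = 18.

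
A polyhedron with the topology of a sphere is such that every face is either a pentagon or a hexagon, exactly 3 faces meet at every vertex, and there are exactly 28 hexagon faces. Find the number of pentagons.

12

Let x be the number of pentagons; then F = 28 + x.
Edge–face incidences: 2E = 6·28 + 5·x = 168 + 5x.
Every vertex has degree 3, so 3V = 2E.
Euler: V − E + F = 2 ⇒ (2E)/3 − E + (28 + x) = 2.
Multiply by 6: 2·(2E) − 3·(2E) + 6·(28 + x) = 12, i.e. 168 + 6x − (168 + 5x) = 12.
Collecting terms: x = 12.
Then 2E = 168 + 5·12 = 228, so E = 114, V = 2E/3 = 76, F = 28 + 12 = 40.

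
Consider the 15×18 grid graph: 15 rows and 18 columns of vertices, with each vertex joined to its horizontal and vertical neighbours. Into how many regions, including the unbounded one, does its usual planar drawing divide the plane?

239

The grid has V = 15·18 = 270 vertices and E = 15·17 + 18·14 = 507 edges.
F = 2 − V + E = 2 − 270 + 507 = 239.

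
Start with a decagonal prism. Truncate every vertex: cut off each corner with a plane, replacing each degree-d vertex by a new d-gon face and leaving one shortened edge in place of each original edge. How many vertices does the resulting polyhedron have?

60

The base solid has V = 20, E = 30, F = 12.
Truncation replaces each original edge-end by a new vertex, so V′ = 2E = 60.
Each original edge survives, and each old vertex of degree d contributes d new edges; summing degrees gives Σd = 2E, so E′ = E + 2E = 3E = 90.
Each original face survives and each original vertex becomes one new face: F′ = F + V = 32.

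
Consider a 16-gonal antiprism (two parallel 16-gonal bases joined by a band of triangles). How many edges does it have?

64

An antiprism on an n-gon has two n-gon caps and 2n triangles: V = 2·16 = 32, E = 4·16 = 64, F = 2·16 + 2 = 34.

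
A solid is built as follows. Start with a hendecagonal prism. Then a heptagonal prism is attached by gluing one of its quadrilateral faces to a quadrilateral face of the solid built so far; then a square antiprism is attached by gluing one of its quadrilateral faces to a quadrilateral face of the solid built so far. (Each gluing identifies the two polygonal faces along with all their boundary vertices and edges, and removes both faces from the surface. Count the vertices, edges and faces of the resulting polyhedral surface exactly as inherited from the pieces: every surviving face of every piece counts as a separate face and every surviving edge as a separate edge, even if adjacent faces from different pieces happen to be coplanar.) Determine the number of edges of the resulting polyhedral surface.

62

A hendecagonal prism: V=22, E=33, F=13.
Attach a heptagonal prism (V=14, E=21, F=9) along a 4-gon: merge 4 vertices and 4 edges, delete both glued faces → V=32, E=50, F=20.
Attach a square antiprism (V=8, E=16, F=10) along a 4-gon: merge 4 vertices and 4 edges, delete both glued faces → V=36, E=62, F=28.
Check: V − E + F = 36 − 62 + 28 = 2.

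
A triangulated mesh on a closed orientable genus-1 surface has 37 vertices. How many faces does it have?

74

χ = 2 − 2·1 = 0, and every face is a triangle so 3F = 2E.
V − E + F = 0 with E = 3F/2 gives 37 − (3/2 − 1)·F = 0, so F = 74 and E = 111.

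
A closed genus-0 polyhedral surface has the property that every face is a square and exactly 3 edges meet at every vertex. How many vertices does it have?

Each face has 4 edges and each edge borders two faces, so 2E = 4F.
Each vertex has degree 3, so 3V = 2E and hence V = 4F/3.
Euler: V − E + F = 2 ⇒ (4F/3) − (4F/2) + F = 2.
Multiply by 6: (8 − 12 + 6)F = 12, i.e. 2F = 12.
So F = 6, E = 4·6/2 = 12, V = 4·6/3 = 8.

8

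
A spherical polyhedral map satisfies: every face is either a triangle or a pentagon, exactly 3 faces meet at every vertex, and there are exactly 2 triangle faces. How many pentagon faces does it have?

6

Let x be the number of pentagons; then F = 2 + x.
Edge–face incidences: 2E = 3·2 + 5·x = 6 + 5x.
Every vertex has degree 3, so 3V = 2E.
Euler: V − E + F = 2 ⇒ (2E)/3 − E + (2 + x) = 2.
Multiply by 6: 2·(2E) − 3·(2E) + 6·(2 + x) = 12, i.e. 12 + 6x − (6 + 5x) = 12.
Collecting terms: x + 6 = 12, so x = 6.
Then 2E = 6 + 5·6 = 36, so E = 18, V = 2E/3 = 12, F = 2 + 6 = 8.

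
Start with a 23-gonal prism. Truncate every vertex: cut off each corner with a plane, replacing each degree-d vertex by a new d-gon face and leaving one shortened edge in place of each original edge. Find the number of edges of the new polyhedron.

The base solid has V = 46, E = 69, F = 25.
Truncation replaces each original edge-end by a new vertex, so V′ = 2E = 138.
Each original edge survives, and each old vertex of degree d contributes d new edges; summing degrees gives Σd = 2E, so E′ = E + 2E = 3E = 207.
Each original face survives and each original vertex becomes one new face: F′ = F + V = 71.

207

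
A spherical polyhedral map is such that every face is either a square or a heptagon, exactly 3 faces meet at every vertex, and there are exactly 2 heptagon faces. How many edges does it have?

21

Let x be the number of squares; then F = 2 + x.
Edge–face incidences: 2E = 7·2 + 4·x = 14 + 4x.
Every vertex has degree 3, so 3V = 2E.
Euler: V − E + F = 2 ⇒ (2E)/3 − E + (2 + x) = 2.
Multiply by 6: 2·(2E) − 3·(2E) + 6·(2 + x) = 12, i.e. 12 + 6x − (14 + 4x) = 12.
Collecting terms: 2x − 2 = 12, so 2x = 14, so x = 7.
Then 2E = 14 + 4·7 = 42, so E = 21, V = 2E/3 = 14, F = 2 + 7 = 9.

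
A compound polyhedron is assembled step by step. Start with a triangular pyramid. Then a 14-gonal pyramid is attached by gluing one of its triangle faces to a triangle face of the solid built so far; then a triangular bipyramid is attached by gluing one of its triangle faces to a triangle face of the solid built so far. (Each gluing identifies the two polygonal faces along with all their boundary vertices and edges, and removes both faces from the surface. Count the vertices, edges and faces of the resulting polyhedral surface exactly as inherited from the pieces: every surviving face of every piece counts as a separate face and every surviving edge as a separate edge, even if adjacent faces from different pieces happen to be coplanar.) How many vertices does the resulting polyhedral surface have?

18

A triangular pyramid: V=4, E=6, F=4.
Attach a 14-gonal pyramid (V=15, E=28, F=15) along a 3-gon: merge 3 vertices and 3 edges, delete both glued faces → V=16, E=31, F=17.
Attach a triangular bipyramid (V=5, E=9, F=6) along a 3-gon: merge 3 vertices and 3 edges, delete both glued faces → V=18, E=37, F=21.
Check: V − E + F = 18 − 37 + 21 = 2.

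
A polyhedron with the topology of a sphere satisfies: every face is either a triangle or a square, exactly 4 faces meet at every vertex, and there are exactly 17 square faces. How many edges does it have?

46

Let x be the number of triangles; then F = 17 + x.
Edge–face incidences: 2E = 4·17 + 3·x = 68 + 3x.
Every vertex has degree 4, so 4V = 2E.
Euler: V − E + F = 2 ⇒ (2E)/4 − E + (17 + x) = 2.
Multiply by 8: 2·(2E) − 4·(2E) + 8·(17 + x) = 16, i.e. 136 + 8x − 2·(68 + 3x) = 16.
Collecting terms: 2x = 16, so x = 8.
Then 2E = 68 + 3·8 = 92, so E = 46, V = 2E/4 = 23, F = 17 + 8 = 25.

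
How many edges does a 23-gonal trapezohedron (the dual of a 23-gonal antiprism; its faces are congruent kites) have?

92

The n-trapezohedron (dual of the n-antiprism) has V = 2·23 + 2 = 48, E = 4·23 = 92, F = 2·23 = 46.
Check: V − E + F = 48 − 92 + 46 = 2.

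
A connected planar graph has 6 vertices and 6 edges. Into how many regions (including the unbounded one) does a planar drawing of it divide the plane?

Euler's formula for a connected plane graph: V − E + F = 2, so F = 2 − 6 + 6 = 2.

2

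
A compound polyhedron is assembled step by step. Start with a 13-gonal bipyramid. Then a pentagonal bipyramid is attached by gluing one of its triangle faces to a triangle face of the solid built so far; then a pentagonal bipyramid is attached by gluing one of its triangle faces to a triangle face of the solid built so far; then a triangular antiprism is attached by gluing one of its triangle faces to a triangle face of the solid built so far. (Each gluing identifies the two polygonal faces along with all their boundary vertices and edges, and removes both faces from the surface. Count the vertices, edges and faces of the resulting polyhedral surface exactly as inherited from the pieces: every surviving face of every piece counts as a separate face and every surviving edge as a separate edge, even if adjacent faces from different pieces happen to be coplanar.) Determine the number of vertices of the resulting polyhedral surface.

26

A 13-gonal bipyramid: V=15, E=39, F=26.
Attach a pentagonal bipyramid (V=7, E=15, F=10) along a 3-gon: merge 3 vertices and 3 edges, delete both glued faces → V=19, E=51, F=34.
Attach a pentagonal bipyramid (V=7, E=15, F=10) along a 3-gon: merge 3 vertices and 3 edges, delete both glued faces → V=23, E=63, F=42.
Attach a triangular antiprism (V=6, E=12, F=8) along a 3-gon: merge 3 vertices and 3 edges, delete both glued faces → V=26, E=72, F=48.
Check: V − E + F = 26 − 72 + 48 = 2.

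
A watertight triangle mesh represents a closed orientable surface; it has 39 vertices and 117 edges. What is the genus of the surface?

Every face is a triangle and each edge borders two faces, so 3F = 2·117, giving F = 78.
χ = V − E + F = 39 − 117 + 78 = 0.
For a closed orientable surface χ = 2 − 2g, so g = (2 − (0))/2 = 1.

1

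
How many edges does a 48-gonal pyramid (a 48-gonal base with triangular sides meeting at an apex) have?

A pyramid on an n-gon base has one n-gon and n triangles: V = 48 + 1 = 49, E = 2·48 = 96, F = 48 + 1 = 49.

96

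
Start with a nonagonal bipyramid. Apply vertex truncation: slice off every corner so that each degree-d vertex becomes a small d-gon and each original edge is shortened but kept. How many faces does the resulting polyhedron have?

29

The base solid has V = 11, E = 27, F = 18.
Truncation replaces each original edge-end by a new vertex, so V′ = 2E = 54.
Each original edge survives, and each old vertex of degree d contributes d new edges; summing degrees gives Σd = 2E, so E′ = E + 2E = 3E = 81.
Each original face survives and each original vertex becomes one new face: F′ = F + V = 29.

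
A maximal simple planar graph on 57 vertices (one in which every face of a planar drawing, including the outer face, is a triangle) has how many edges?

165

In a plane triangulation 3F = 2E and V − E + F = 2, so E = 3V − 6 = 3·57 − 6 = 165.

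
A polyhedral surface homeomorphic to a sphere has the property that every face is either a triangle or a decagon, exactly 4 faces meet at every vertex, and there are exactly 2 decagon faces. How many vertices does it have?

20

Let x be the number of triangles; then F = 2 + x.
Edge–face incidences: 2E = 10·2 + 3·x = 20 + 3x.
Every vertex has degree 4, so 4V = 2E.
Euler: V − E + F = 2 ⇒ (2E)/4 − E + (2 + x) = 2.
Multiply by 8: 2·(2E) − 4·(2E) + 8·(2 + x) = 16, i.e. 16 + 8x − 2·(20 + 3x) = 16.
Collecting terms: 2x − 24 = 16, so 2x = 40, so x = 20.
Then 2E = 20 + 3·20 = 80, so E = 40, V = 2E/4 = 20, F = 2 + 20 = 22.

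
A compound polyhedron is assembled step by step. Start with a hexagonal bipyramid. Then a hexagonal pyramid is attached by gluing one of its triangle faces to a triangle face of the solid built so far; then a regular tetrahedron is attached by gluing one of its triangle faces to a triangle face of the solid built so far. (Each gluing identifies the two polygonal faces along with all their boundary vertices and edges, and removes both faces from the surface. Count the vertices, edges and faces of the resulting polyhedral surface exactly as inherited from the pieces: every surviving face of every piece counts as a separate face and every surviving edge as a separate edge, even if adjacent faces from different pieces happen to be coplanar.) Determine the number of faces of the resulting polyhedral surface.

19

A hexagonal bipyramid: V=8, E=18, F=12.
Attach a hexagonal pyramid (V=7, E=12, F=7) along a 3-gon: merge 3 vertices and 3 edges, delete both glued faces → V=12, E=27, F=17.
Attach a regular tetrahedron (V=4, E=6, F=4) along a 3-gon: merge 3 vertices and 3 edges, delete both glued faces → V=13, E=30, F=19.
Check: V − E + F = 13 − 30 + 19 = 2.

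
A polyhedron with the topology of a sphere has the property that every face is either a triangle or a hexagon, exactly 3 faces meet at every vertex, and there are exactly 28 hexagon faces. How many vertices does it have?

Let x be the number of triangles; then F = 28 + x.
Edge–face incidences: 2E = 6·28 + 3·x = 168 + 3x.
Every vertex has degree 3, so 3V = 2E.
Euler: V − E + F = 2 ⇒ (2E)/3 − E + (28 + x) = 2.
Multiply by 6: 2·(2E) − 3·(2E) + 6·(28 + x) = 12, i.e. 168 + 6x − (168 + 3x) = 12.
Collecting terms: 3x = 12, so x = 4.
Then 2E = 168 + 3·4 = 180, so E = 90, V = 2E/3 = 60, F = 28 + 4 = 32.

60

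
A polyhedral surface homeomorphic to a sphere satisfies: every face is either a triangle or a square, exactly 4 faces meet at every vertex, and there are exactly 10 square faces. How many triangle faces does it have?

Let x be the number of triangles; then F = 10 + x.
Edge–face incidences: 2E = 4·10 + 3·x = 40 + 3x.
Every vertex has degree 4, so 4V = 2E.
Euler: V − E + F = 2 ⇒ (2E)/4 − E + (10 + x) = 2.
Multiply by 8: 2·(2E) − 4·(2E) + 8·(10 + x) = 16, i.e. 80 + 8x − 2·(40 + 3x) = 16.
Collecting terms: 2x = 16, so x = 8.
Then 2E = 40 + 3·8 = 64, so E = 32, V = 2E/4 = 16, F = 10 + 8 = 18.

8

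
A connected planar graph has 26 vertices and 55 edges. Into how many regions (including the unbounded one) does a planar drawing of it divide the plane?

Euler's formula for a connected plane graph: V − E + F = 2, so F = 2 − 26 + 55 = 31.

31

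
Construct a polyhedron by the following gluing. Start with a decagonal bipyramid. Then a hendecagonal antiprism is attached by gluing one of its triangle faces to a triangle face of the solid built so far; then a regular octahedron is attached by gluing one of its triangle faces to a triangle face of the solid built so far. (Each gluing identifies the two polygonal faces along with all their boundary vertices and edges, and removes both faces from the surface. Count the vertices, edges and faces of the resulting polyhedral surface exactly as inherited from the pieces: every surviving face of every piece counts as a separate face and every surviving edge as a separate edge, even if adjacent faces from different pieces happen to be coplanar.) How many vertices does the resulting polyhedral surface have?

34

A decagonal bipyramid: V=12, E=30, F=20.
Attach a hendecagonal antiprism (V=22, E=44, F=24) along a 3-gon: merge 3 vertices and 3 edges, delete both glued faces → V=31, E=71, F=42.
Attach a regular octahedron (V=6, E=12, F=8) along a 3-gon: merge 3 vertices and 3 edges, delete both glued faces → V=34, E=80, F=48.
Check: V − E + F = 34 − 80 + 48 = 2.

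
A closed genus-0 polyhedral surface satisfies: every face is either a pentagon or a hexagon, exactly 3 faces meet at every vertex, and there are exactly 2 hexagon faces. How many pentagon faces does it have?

12

Let x be the number of pentagons; then F = 2 + x.
Edge–face incidences: 2E = 6·2 + 5·x = 12 + 5x.
Every vertex has degree 3, so 3V = 2E.
Euler: V − E + F = 2 ⇒ (2E)/3 − E + (2 + x) = 2.
Multiply by 6: 2·(2E) − 3·(2E) + 6·(2 + x) = 12, i.e. 12 + 6x − (12 + 5x) = 12.
Collecting terms: x = 12.
Then 2E = 12 + 5·12 = 72, so E = 36, V = 2E/3 = 24, F = 2 + 12 = 14.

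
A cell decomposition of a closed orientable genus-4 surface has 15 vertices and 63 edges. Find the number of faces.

For a closed orientable surface of genus 4, χ = 2 − 2·4 = -6.
F = -6 − V + E = -6 − 15 + 63 = 42.

42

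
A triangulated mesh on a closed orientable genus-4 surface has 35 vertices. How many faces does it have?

82

χ = 2 − 2·4 = -6, and every face is a triangle so 3F = 2E.
V − E + F = -6 with E = 3F/2 gives 35 − (3/2 − 1)·F = -6, so F = 82 and E = 123.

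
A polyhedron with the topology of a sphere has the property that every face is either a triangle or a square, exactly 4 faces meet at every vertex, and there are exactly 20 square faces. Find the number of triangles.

8

Let x be the number of triangles; then F = 20 + x.
Edge–face incidences: 2E = 4·20 + 3·x = 80 + 3x.
Every vertex has degree 4, so 4V = 2E.
Euler: V − E + F = 2 ⇒ (2E)/4 − E + (20 + x) = 2.
Multiply by 8: 2·(2E) − 4·(2E) + 8·(20 + x) = 16, i.e. 160 + 8x − 2·(80 + 3x) = 16.
Collecting terms: 2x = 16, so x = 8.
Then 2E = 80 + 3·8 = 104, so E = 52, V = 2E/4 = 26, F = 20 + 8 = 28.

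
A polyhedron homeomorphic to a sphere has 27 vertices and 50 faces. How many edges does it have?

Here V − E + F = 2.
E = V + F − (2) = 27 + 50 − (2) = 75.

75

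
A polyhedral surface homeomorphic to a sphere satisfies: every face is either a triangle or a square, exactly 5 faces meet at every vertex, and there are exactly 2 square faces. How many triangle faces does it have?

Let x be the number of triangles; then F = 2 + x.
Edge–face incidences: 2E = 4·2 + 3·x = 8 + 3x.
Every vertex has degree 5, so 5V = 2E.
Euler: V − E + F = 2 ⇒ (2E)/5 − E + (2 + x) = 2.
Multiply by 10: 2·(2E) − 5·(2E) + 10·(2 + x) = 20, i.e. 20 + 10x − 3·(8 + 3x) = 20.
Collecting terms: x − 4 = 20, so x = 24.
Then 2E = 8 + 3·24 = 80, so E = 40, V = 2E/5 = 16, F = 2 + 24 = 26.

24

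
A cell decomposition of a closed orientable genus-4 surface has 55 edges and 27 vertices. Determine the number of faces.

For a closed orientable surface of genus 4, χ = 2 − 2·4 = -6.
F = -6 − V + E = -6 − 27 + 55 = 22.

22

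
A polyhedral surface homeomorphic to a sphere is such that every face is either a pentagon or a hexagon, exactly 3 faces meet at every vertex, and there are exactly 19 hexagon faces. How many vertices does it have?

Let x be the number of pentagons; then F = 19 + x.
Edge–face incidences: 2E = 6·19 + 5·x = 114 + 5x.
Every vertex has degree 3, so 3V = 2E.
Euler: V − E + F = 2 ⇒ (2E)/3 − E + (19 + x) = 2.
Multiply by 6: 2·(2E) − 3·(2E) + 6·(19 + x) = 12, i.e. 114 + 6x − (114 + 5x) = 12.
Collecting terms: x = 12.
Then 2E = 114 + 5·12 = 174, so E = 87, V = 2E/3 = 58, F = 19 + 12 = 31.

58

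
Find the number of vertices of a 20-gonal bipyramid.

A bipyramid over an n-gon has 2n triangular faces and n + 2 vertices: V = 20 + 2 = 22, E = 3·20 = 60, F = 2·20 = 40.

22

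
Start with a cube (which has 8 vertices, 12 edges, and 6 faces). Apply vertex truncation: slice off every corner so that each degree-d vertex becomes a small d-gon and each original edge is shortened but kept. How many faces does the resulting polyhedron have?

Truncation replaces each original edge-end by a new vertex, so V′ = 2E = 24.
Each original edge survives, and each old vertex of degree d contributes d new edges; summing degrees gives Σd = 2E, so E′ = E + 2E = 3E = 36.
Each original face survives and each original vertex becomes one new face: F′ = F + V = 14.

14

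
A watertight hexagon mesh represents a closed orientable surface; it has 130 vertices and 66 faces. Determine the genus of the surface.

Every face is a hexagon, so 2E = 6·66 = 396, giving E = 198.
χ = V − E + F = 130 − 198 + 66 = -2.
For a closed orientable surface χ = 2 − 2g, so g = (2 − (-2))/2 = 2.

2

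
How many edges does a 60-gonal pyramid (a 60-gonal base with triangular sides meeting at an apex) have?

A pyramid on an n-gon base has one n-gon and n triangles: V = 60 + 1 = 61, E = 2·60 = 120, F = 60 + 1 = 61.

120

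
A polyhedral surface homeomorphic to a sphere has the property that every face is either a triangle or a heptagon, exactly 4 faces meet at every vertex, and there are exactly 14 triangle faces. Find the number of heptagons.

Let x be the number of heptagons; then F = 14 + x.
Edge–face incidences: 2E = 3·14 + 7·x = 42 + 7x.
Every vertex has degree 4, so 4V = 2E.
Euler: V − E + F = 2 ⇒ (2E)/4 − E + (14 + x) = 2.
Multiply by 8: 2·(2E) − 4·(2E) + 8·(14 + x) = 16, i.e. 112 + 8x − 2·(42 + 7x) = 16.
Collecting terms: −6x + 28 = 16, so −6x = −12, so x = 2.
Then 2E = 42 + 7·2 = 56, so E = 28, V = 2E/4 = 14, F = 14 + 2 = 16.

2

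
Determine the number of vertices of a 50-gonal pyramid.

A pyramid on an n-gon base has one n-gon and n triangles: V = 50 + 1 = 51, E = 2·50 = 100, F = 50 + 1 = 51.

51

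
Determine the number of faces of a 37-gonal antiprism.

An antiprism on an n-gon has two n-gon caps and 2n triangles: V = 2·37 = 74, E = 4·37 = 148, F = 2·37 + 2 = 76.
Check: V − E + F = 74 − 148 + 76 = 2.

76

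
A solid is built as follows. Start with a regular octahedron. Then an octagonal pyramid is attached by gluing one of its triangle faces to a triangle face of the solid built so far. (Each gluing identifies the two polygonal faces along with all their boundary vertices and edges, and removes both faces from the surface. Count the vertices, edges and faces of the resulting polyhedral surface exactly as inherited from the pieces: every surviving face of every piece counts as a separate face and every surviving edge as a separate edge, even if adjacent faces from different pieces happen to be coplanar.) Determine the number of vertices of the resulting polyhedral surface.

A regular octahedron: V=6, E=12, F=8.
Attach an octagonal pyramid (V=9, E=16, F=9) along a 3-gon: merge 3 vertices and 3 edges, delete both glued faces → V=12, E=25, F=15.
Check: V − E + F = 12 − 25 + 15 = 2.

12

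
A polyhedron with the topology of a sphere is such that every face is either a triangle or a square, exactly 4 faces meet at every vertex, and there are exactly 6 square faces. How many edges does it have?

Let x be the number of triangles; then F = 6 + x.
Edge–face incidences: 2E = 4·6 + 3·x = 24 + 3x.
Every vertex has degree 4, so 4V = 2E.
Euler: V − E + F = 2 ⇒ (2E)/4 − E + (6 + x) = 2.
Multiply by 8: 2·(2E) − 4·(2E) + 8·(6 + x) = 16, i.e. 48 + 8x − 2·(24 + 3x) = 16.
Collecting terms: 2x = 16, so x = 8.
Then 2E = 24 + 3·8 = 48, so E = 24, V = 2E/4 = 12, F = 6 + 8 = 14.

24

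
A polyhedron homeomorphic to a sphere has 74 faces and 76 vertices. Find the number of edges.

148

Here V − E + F = 2.
E = V + F − (2) = 76 + 74 − (2) = 148.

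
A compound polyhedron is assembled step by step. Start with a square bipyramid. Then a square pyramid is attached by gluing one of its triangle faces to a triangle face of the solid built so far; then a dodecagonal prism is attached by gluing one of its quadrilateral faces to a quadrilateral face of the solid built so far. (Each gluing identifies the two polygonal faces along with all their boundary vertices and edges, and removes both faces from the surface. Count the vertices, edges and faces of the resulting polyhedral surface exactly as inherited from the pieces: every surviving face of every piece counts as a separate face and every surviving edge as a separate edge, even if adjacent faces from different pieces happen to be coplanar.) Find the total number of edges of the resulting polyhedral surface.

A square bipyramid: V=6, E=12, F=8.
Attach a square pyramid (V=5, E=8, F=5) along a 3-gon: merge 3 vertices and 3 edges, delete both glued faces → V=8, E=17, F=11.
Attach a dodecagonal prism (V=24, E=36, F=14) along a 4-gon: merge 4 vertices and 4 edges, delete both glued faces → V=28, E=49, F=23.
Check: V − E + F = 28 − 49 + 23 = 2.

49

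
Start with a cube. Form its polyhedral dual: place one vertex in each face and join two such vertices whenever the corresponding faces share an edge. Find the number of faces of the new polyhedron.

The base solid has V = 8, E = 12, F = 6.
The dual swaps V and F and preserves E: V′ = F = 6, E′ = E = 12, F′ = V = 8.

8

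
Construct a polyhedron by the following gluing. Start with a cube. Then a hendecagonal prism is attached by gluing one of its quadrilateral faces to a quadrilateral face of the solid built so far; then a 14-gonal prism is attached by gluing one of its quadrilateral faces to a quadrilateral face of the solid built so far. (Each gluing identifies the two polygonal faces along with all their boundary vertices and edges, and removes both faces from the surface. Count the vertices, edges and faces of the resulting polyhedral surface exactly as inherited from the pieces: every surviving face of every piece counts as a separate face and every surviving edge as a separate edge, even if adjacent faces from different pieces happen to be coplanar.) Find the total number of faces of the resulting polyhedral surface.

31

A cube: V=8, E=12, F=6.
Attach a hendecagonal prism (V=22, E=33, F=13) along a 4-gon: merge 4 vertices and 4 edges, delete both glued faces → V=26, E=41, F=17.
Attach a 14-gonal prism (V=28, E=42, F=16) along a 4-gon: merge 4 vertices and 4 edges, delete both glued faces → V=50, E=79, F=31.
Check: V − E + F = 50 − 79 + 31 = 2.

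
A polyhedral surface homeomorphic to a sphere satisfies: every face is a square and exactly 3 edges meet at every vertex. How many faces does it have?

Each face has 4 edges and each edge borders two faces, so 2E = 4F.
Each vertex has degree 3, so 3V = 2E and hence V = 4F/3.
Euler: V − E + F = 2 ⇒ (4F/3) − (4F/2) + F = 2.
Multiply by 6: (8 − 12 + 6)F = 12, i.e. 2F = 12.
So F = 6, E = 4·6/2 = 12, V = 4·6/3 = 8.

6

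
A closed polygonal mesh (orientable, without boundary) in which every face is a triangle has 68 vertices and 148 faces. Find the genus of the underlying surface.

Every face is a triangle, so 2E = 3·148 = 444, giving E = 222.
χ = V − E + F = 68 − 222 + 148 = -6.
For a closed orientable surface χ = 2 − 2g, so g = (2 − (-6))/2 = 4.

4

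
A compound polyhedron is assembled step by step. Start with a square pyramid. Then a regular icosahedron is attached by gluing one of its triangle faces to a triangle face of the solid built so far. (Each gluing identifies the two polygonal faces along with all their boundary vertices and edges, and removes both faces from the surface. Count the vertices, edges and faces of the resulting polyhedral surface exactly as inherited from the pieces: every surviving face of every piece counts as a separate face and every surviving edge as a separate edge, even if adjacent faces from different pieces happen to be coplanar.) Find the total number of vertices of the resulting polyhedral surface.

14

A square pyramid: V=5, E=8, F=5.
Attach a regular icosahedron (V=12, E=30, F=20) along a 3-gon: merge 3 vertices and 3 edges, delete both glued faces → V=14, E=35, F=23.
Check: V − E + F = 14 − 35 + 23 = 2.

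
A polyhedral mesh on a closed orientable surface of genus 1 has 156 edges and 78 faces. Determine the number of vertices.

For a closed orientable surface of genus 1, χ = 2 − 2·1 = 0.
V = 0 + E − F = 0 + 156 − 78 = 78.

78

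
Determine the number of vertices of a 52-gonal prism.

A prism on an n-gon has two n-gon bases and n rectangular sides: V = 2·52 = 104, E = 3·52 = 156, F = 52 + 2 = 54.

104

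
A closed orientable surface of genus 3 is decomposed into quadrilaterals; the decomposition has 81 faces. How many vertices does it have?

77

χ = 2 − 2·3 = -4, and every face is a square so 4F = 2E.
E = 4·81/2 = 162. Then V = -4 + E − F = -4 + 162 − 81 = 77.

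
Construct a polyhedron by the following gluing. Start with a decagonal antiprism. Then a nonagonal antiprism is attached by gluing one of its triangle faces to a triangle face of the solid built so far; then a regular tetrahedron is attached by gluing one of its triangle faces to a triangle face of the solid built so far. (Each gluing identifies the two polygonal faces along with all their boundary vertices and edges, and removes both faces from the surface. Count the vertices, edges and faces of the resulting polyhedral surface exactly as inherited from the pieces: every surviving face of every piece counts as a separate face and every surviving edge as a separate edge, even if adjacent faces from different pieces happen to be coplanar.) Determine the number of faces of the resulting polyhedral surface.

A decagonal antiprism: V=20, E=40, F=22.
Attach a nonagonal antiprism (V=18, E=36, F=20) along a 3-gon: merge 3 vertices and 3 edges, delete both glued faces → V=35, E=73, F=40.
Attach a regular tetrahedron (V=4, E=6, F=4) along a 3-gon: merge 3 vertices and 3 edges, delete both glued faces → V=36, E=76, F=42.
Check: V − E + F = 36 − 76 + 42 = 2.

42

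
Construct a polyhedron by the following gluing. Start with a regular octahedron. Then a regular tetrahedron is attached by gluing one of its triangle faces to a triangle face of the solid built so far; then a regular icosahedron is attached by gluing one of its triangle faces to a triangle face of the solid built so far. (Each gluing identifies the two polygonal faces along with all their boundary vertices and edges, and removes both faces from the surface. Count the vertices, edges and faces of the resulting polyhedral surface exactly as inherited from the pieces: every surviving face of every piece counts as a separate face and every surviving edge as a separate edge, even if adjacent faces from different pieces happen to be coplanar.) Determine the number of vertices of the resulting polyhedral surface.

16

A regular octahedron: V=6, E=12, F=8.
Attach a regular tetrahedron (V=4, E=6, F=4) along a 3-gon: merge 3 vertices and 3 edges, delete both glued faces → V=7, E=15, F=10.
Attach a regular icosahedron (V=12, E=30, F=20) along a 3-gon: merge 3 vertices and 3 edges, delete both glued faces → V=16, E=42, F=28.
Check: V − E + F = 16 − 42 + 28 = 2.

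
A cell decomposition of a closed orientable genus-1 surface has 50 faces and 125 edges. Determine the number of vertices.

For a closed orientable surface of genus 1, χ = 2 − 2·1 = 0.
V = 0 + E − F = 0 + 125 − 50 = 75.

75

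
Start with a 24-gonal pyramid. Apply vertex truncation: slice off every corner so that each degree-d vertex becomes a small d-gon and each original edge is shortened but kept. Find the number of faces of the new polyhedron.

50

The base solid has V = 25, E = 48, F = 25.
Truncation replaces each original edge-end by a new vertex, so V′ = 2E = 96.
Each original edge survives, and each old vertex of degree d contributes d new edges; summing degrees gives Σd = 2E, so E′ = E + 2E = 3E = 144.
Each original face survives and each original vertex becomes one new face: F′ = F + V = 50.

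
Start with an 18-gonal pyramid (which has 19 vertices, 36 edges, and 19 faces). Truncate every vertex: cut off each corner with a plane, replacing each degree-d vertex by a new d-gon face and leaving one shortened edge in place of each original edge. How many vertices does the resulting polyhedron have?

72

Truncation replaces each original edge-end by a new vertex, so V′ = 2E = 72.
Each original edge survives, and each old vertex of degree d contributes d new edges; summing degrees gives Σd = 2E, so E′ = E + 2E = 3E = 108.
Each original face survives and each original vertex becomes one new face: F′ = F + V = 38.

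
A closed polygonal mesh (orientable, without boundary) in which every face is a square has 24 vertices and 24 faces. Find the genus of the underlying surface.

Every face is a square, so 2E = 4·24 = 96, giving E = 48.
χ = V − E + F = 24 − 48 + 24 = 0.
For a closed orientable surface χ = 2 − 2g, so g = (2 − (0))/2 = 1.

1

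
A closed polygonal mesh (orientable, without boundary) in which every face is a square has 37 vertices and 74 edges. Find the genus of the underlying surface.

Every face is a square and each edge borders two faces, so 4F = 2·74, giving F = 37.
χ = V − E + F = 37 − 74 + 37 = 0.
For a closed orientable surface χ = 2 − 2g, so g = (2 − (0))/2 = 1.

1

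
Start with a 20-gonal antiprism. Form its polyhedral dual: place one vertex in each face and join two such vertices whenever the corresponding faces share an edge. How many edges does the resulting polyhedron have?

80

The base solid has V = 40, E = 80, F = 42.
The dual swaps V and F and preserves E: V′ = F = 42, E′ = E = 80, F′ = V = 40.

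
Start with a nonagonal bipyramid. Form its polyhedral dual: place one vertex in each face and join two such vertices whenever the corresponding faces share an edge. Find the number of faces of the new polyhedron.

11

The base solid has V = 11, E = 27, F = 18.
The dual swaps V and F and preserves E: V′ = F = 18, E′ = E = 27, F′ = V = 11.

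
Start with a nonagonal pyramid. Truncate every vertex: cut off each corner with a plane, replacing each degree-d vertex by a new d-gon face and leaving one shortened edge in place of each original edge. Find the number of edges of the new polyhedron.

The base solid has V = 10, E = 18, F = 10.
Truncation replaces each original edge-end by a new vertex, so V′ = 2E = 36.
Each original edge survives, and each old vertex of degree d contributes d new edges; summing degrees gives Σd = 2E, so E′ = E + 2E = 3E = 54.
Each original face survives and each original vertex becomes one new face: F′ = F + V = 20.

54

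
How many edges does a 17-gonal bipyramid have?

51

A bipyramid over an n-gon has 2n triangular faces and n + 2 vertices: V = 17 + 2 = 19, E = 3·17 = 51, F = 2·17 = 34.
Check: V − E + F = 19 − 51 + 34 = 2.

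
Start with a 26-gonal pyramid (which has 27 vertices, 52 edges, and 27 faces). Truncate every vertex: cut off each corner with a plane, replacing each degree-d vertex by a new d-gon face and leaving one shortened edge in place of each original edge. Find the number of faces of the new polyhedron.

54

Truncation replaces each original edge-end by a new vertex, so V′ = 2E = 104.
Each original edge survives, and each old vertex of degree d contributes d new edges; summing degrees gives Σd = 2E, so E′ = E + 2E = 3E = 156.
Each original face survives and each original vertex becomes one new face: F′ = F + V = 54.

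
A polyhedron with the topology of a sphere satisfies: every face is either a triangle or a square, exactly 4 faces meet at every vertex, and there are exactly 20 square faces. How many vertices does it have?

Let x be the number of triangles; then F = 20 + x.
Edge–face incidences: 2E = 4·20 + 3·x = 80 + 3x.
Every vertex has degree 4, so 4V = 2E.
Euler: V − E + F = 2 ⇒ (2E)/4 − E + (20 + x) = 2.
Multiply by 8: 2·(2E) − 4·(2E) + 8·(20 + x) = 16, i.e. 160 + 8x − 2·(80 + 3x) = 16.
Collecting terms: 2x = 16, so x = 8.
Then 2E = 80 + 3·8 = 104, so E = 52, V = 2E/4 = 26, F = 20 + 8 = 28.

26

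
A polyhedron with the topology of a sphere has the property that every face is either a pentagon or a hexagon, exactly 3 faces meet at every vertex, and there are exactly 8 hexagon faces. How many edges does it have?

54

Let x be the number of pentagons; then F = 8 + x.
Edge–face incidences: 2E = 6·8 + 5·x = 48 + 5x.
Every vertex has degree 3, so 3V = 2E.
Euler: V − E + F = 2 ⇒ (2E)/3 − E + (8 + x) = 2.
Multiply by 6: 2·(2E) − 3·(2E) + 6·(8 + x) = 12, i.e. 48 + 6x − (48 + 5x) = 12.
Collecting terms: x = 12.
Then 2E = 48 + 5·12 = 108, so E = 54, V = 2E/3 = 36, F = 8 + 12 = 20.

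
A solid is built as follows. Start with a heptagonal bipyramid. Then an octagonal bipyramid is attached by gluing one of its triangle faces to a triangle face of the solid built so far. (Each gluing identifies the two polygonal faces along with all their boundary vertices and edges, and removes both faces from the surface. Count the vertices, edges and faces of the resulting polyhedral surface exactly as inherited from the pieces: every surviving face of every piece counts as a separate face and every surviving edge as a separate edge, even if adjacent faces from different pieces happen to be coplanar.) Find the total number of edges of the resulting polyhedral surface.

42

A heptagonal bipyramid: V=9, E=21, F=14.
Attach an octagonal bipyramid (V=10, E=24, F=16) along a 3-gon: merge 3 vertices and 3 edges, delete both glued faces → V=16, E=42, F=28.
Check: V − E + F = 16 − 42 + 28 = 2.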